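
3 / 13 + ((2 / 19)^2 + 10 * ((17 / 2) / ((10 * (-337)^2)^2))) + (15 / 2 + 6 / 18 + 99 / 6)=24.58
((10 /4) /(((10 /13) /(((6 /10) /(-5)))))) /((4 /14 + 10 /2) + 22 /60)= -819 /11870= -0.07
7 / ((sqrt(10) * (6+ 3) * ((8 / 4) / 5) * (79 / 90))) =35 * sqrt(10) / 158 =0.70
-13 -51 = -64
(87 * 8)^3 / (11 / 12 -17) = -4045842432 / 193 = -20962914.16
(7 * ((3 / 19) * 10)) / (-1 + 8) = 30 / 19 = 1.58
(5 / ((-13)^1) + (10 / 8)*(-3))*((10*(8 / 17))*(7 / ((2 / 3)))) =-45150 / 221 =-204.30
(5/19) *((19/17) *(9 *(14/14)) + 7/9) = 8290/2907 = 2.85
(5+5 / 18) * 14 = 73.89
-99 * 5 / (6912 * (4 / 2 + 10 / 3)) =-55 / 4096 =-0.01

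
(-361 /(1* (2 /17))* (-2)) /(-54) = -6137 /54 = -113.65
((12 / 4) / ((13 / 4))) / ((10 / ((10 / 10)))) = 6 / 65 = 0.09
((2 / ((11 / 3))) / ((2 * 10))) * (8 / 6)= 2 / 55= 0.04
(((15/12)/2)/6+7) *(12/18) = 341/72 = 4.74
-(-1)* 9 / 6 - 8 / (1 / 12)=-94.50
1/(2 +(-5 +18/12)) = -2/3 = -0.67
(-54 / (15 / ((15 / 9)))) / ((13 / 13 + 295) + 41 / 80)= -160 / 7907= -0.02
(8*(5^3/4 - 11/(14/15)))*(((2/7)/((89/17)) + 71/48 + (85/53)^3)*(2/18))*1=13730205494725/140238560952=97.91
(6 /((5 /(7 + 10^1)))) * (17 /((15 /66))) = 38148 /25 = 1525.92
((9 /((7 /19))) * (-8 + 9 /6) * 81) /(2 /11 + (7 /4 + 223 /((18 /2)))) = -35652474 /74039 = -481.54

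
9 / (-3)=-3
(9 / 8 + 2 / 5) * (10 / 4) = 61 / 16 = 3.81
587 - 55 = 532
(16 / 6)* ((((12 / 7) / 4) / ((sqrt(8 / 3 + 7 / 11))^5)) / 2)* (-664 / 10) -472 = -472 -1446192* sqrt(3597) / 45326015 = -473.91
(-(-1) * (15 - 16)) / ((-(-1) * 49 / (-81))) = 81 / 49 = 1.65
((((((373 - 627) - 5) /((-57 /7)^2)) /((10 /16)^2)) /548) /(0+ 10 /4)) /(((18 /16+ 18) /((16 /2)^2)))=-207929344 /8512786125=-0.02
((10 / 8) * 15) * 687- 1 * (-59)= 51761 / 4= 12940.25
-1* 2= -2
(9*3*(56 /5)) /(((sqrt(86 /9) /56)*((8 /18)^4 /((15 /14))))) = 11160261*sqrt(86) /688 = 150430.24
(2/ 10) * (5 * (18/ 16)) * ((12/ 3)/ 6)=3/ 4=0.75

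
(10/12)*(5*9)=75/2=37.50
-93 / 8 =-11.62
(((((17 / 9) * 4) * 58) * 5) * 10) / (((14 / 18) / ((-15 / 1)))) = -2958000 / 7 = -422571.43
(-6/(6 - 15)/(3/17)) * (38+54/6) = 177.56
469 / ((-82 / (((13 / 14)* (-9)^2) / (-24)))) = 23517 / 1312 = 17.92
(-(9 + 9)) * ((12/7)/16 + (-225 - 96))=80865/14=5776.07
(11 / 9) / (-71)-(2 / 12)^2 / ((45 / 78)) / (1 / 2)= -1088 / 9585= -0.11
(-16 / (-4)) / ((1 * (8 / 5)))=5 / 2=2.50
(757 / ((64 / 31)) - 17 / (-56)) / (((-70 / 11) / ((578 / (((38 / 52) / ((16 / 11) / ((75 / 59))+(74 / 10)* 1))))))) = -6547297601 / 16800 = -389720.10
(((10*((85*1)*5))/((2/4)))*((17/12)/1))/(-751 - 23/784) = -28322000/1766421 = -16.03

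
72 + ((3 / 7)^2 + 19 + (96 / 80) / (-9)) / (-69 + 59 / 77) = 71.72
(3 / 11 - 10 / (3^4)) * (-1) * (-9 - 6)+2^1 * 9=6011 / 297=20.24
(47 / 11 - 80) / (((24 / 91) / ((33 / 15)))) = -75803 / 120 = -631.69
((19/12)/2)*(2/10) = 19/120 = 0.16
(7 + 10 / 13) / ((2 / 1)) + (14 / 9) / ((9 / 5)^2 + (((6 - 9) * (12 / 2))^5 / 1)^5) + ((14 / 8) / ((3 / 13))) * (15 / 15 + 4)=41.80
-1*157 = -157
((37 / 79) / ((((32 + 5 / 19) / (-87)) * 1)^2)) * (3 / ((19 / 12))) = 191556252 / 29685751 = 6.45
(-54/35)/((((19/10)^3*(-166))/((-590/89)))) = -3186000/354672031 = -0.01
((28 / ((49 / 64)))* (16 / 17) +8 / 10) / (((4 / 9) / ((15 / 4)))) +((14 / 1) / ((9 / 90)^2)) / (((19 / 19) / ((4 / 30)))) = 690919 / 1428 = 483.84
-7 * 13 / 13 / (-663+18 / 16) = 56 / 5295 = 0.01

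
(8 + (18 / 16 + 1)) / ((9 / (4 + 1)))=45 / 8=5.62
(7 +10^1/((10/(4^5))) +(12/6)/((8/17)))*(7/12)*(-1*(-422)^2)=-1290530227/12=-107544185.58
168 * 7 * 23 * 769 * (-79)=-1643193048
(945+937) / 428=941 / 214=4.40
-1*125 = -125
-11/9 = -1.22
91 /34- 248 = -8341 /34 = -245.32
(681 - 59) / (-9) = -622 / 9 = -69.11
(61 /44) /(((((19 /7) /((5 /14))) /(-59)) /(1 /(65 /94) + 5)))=-69.38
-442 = -442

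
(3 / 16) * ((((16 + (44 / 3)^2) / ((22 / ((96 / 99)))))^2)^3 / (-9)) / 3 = -84914121928861548544000000 / 10943023107606534329121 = -7759.66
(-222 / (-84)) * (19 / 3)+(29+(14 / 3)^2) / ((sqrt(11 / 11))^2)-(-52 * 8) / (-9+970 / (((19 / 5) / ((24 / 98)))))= 157542181 / 2092482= 75.29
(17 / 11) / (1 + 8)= 17 / 99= 0.17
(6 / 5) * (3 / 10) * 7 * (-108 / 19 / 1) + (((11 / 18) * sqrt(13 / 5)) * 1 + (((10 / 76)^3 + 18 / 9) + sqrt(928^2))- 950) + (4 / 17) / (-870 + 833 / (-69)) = -48715614311717 / 1419361677800 + 11 * sqrt(65) / 90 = -33.34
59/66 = 0.89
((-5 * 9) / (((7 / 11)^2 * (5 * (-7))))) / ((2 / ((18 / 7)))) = 9801 / 2401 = 4.08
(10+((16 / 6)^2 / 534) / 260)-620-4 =-95903722 / 156195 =-614.00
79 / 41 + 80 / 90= 1039 / 369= 2.82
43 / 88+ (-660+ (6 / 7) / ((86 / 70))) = -2492951 / 3784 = -658.81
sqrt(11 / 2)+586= sqrt(22) / 2+586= 588.35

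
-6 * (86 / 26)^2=-11094 / 169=-65.64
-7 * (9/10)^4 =-45927/10000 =-4.59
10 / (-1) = -10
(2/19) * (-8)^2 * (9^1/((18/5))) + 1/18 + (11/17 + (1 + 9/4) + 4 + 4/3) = 303817/11628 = 26.13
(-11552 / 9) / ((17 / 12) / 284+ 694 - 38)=-13123072 / 6706995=-1.96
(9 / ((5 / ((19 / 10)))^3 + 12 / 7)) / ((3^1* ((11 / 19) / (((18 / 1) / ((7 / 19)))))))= 66854673 / 5265194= 12.70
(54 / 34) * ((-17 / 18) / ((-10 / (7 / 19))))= 21 / 380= 0.06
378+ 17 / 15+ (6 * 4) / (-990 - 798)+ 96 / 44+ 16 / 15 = 3133509 / 8195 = 382.37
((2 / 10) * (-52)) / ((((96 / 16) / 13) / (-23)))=7774 / 15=518.27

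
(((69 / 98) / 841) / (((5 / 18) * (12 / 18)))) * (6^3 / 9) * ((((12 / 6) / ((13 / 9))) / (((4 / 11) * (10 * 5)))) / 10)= 553311 / 669646250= 0.00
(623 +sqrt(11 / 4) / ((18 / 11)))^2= 6853 * sqrt(11) / 18 +503016515 / 1296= 389392.74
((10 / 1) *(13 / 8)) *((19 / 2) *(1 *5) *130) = 401375 / 4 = 100343.75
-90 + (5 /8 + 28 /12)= -2089 /24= -87.04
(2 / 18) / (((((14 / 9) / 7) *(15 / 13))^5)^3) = 81606846507904217972511 / 1000000000000000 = 81606846.51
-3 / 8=-0.38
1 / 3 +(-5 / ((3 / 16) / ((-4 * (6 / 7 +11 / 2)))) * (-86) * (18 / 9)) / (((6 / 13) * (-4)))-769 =3931654 / 63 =62407.21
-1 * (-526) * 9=4734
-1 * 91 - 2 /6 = -274 /3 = -91.33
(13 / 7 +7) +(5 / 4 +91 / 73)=23207 / 2044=11.35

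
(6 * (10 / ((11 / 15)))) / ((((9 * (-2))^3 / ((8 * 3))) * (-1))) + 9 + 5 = 4258 / 297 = 14.34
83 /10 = 8.30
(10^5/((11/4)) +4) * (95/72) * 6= 3167015/11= 287910.45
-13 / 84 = -0.15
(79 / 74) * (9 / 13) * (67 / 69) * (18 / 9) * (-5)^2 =396975 / 11063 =35.88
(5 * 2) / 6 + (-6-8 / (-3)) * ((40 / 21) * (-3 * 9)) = 173.10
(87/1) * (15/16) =1305/16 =81.56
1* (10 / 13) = 10 / 13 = 0.77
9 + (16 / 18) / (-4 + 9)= 413 / 45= 9.18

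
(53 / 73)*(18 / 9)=106 / 73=1.45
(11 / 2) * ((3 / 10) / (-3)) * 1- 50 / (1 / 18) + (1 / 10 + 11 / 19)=-899.87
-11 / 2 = -5.50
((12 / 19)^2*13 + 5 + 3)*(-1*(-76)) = 19040 / 19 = 1002.11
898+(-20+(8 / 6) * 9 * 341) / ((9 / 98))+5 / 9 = 407143 / 9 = 45238.11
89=89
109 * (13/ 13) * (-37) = -4033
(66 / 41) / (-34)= -33 / 697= -0.05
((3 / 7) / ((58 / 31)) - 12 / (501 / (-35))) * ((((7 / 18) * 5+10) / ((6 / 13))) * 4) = 202276945 / 1830654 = 110.49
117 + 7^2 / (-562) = 65705 / 562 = 116.91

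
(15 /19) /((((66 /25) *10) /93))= 2325 /836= 2.78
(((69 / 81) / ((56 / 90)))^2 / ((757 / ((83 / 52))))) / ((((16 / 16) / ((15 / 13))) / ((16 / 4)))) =5488375 / 300898416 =0.02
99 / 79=1.25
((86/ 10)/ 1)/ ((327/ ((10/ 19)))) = 86/ 6213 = 0.01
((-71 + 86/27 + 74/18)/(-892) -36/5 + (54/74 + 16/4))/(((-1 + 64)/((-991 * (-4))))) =-1513142044/10024965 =-150.94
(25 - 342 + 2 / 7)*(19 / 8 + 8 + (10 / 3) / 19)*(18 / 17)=-1882233 / 532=-3538.03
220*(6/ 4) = 330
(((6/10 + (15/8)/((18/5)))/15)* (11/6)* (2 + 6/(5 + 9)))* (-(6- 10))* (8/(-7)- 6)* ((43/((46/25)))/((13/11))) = -594832975/3164616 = -187.96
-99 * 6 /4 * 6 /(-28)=891 /28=31.82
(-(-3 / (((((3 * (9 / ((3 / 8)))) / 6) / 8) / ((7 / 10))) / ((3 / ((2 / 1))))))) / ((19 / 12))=126 / 95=1.33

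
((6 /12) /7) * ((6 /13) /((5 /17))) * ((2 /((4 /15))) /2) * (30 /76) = 2295 /13832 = 0.17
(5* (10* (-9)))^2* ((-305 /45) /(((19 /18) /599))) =-778857631.58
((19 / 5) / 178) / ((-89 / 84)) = -798 / 39605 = -0.02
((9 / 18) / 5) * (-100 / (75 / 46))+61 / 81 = -2179 / 405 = -5.38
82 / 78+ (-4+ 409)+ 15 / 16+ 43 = 280793 / 624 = 449.99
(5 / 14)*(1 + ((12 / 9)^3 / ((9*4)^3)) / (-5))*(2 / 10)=0.07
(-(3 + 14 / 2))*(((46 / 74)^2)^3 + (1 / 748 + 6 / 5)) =-12081462980497 / 959581676966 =-12.59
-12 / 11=-1.09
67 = 67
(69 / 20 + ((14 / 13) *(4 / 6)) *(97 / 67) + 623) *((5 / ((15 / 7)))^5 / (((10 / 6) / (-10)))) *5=-551145177779 / 423306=-1302001.81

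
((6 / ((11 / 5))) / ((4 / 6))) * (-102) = -4590 / 11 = -417.27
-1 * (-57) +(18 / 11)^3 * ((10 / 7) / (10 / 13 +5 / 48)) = 65164857 / 1015553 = 64.17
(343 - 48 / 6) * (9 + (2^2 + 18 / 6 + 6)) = 7370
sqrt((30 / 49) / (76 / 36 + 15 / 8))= 12 *sqrt(4305) / 2009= 0.39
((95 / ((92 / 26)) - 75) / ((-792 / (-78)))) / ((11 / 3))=-28795 / 22264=-1.29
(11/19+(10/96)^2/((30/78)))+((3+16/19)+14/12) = 245843/43776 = 5.62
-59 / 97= -0.61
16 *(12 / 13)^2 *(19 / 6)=43.17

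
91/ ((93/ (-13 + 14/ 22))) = -12376/ 1023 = -12.10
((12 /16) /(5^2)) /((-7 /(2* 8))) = -12 /175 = -0.07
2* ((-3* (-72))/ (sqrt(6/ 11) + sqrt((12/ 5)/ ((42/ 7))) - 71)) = 23760/ (-3905 + 11* sqrt(10) + 5* sqrt(66)) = -6.20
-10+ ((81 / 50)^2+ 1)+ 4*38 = 364061 / 2500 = 145.62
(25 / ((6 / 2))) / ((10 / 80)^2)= 1600 / 3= 533.33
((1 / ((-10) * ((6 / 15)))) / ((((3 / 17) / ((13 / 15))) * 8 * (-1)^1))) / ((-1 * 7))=-221 / 10080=-0.02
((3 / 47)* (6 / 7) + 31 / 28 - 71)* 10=-459535 / 658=-698.38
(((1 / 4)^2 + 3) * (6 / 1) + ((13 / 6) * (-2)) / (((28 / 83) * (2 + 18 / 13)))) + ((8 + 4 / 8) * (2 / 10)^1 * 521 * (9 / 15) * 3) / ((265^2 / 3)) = 95047293247 / 6488790000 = 14.65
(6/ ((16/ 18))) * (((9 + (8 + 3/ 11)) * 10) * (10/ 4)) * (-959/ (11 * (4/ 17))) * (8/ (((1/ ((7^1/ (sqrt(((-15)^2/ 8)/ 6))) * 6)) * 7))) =-1672687800 * sqrt(3)/ 121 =-23943638.47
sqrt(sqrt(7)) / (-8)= -7^(1 / 4) / 8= -0.20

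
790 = 790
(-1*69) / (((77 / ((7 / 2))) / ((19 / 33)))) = -437 / 242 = -1.81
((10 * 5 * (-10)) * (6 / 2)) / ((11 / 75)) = -112500 / 11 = -10227.27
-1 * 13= -13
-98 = -98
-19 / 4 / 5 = -19 / 20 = -0.95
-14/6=-2.33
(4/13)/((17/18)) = 72/221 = 0.33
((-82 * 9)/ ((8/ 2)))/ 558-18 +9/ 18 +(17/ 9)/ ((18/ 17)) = -16.05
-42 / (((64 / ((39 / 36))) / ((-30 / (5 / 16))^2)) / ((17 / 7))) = -15912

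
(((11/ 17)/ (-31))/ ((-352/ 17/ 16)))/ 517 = 1/ 32054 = 0.00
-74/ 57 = -1.30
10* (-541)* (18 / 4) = -24345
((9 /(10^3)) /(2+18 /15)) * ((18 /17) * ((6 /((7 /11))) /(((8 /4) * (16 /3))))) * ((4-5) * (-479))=3841101 /3046400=1.26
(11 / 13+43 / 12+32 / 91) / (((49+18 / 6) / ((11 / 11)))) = 5221 / 56784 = 0.09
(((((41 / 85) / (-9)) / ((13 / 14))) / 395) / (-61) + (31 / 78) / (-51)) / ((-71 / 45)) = 3733577 / 756149290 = 0.00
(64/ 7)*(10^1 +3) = 832/ 7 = 118.86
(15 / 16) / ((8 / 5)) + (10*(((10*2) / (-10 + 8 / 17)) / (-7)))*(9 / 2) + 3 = 137717 / 8064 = 17.08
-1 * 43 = -43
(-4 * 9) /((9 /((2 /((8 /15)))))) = -15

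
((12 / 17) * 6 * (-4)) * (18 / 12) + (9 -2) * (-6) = -67.41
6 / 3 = 2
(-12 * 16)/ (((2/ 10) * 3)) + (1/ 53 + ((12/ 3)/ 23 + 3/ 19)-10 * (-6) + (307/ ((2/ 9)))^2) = 176790933257/ 92644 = 1908282.60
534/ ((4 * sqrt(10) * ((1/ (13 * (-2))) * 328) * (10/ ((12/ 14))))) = -10413 * sqrt(10)/ 114800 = -0.29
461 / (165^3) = 461 / 4492125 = 0.00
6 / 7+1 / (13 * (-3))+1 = 500 / 273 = 1.83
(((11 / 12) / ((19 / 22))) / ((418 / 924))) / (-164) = -847 / 59204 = -0.01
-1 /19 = -0.05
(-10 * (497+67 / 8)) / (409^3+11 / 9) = -181935 / 2463045488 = -0.00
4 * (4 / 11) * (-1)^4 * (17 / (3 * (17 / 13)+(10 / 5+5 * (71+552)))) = 884 / 111573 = 0.01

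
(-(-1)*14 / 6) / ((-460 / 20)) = -7 / 69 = -0.10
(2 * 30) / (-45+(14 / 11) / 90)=-7425 / 5567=-1.33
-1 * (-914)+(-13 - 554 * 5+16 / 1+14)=-1839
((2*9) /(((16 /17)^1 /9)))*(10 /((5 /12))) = 4131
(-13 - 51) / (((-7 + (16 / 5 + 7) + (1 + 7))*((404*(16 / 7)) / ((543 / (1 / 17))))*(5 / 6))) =-27693 / 404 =-68.55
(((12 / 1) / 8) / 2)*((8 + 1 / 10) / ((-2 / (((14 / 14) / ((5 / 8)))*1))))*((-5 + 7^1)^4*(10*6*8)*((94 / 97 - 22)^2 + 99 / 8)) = -798384260448 / 47045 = -16970650.66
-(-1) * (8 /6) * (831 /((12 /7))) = 1939 /3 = 646.33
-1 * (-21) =21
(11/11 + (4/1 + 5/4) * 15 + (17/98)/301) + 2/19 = 89512327/1120924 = 79.86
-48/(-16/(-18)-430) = 216/1931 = 0.11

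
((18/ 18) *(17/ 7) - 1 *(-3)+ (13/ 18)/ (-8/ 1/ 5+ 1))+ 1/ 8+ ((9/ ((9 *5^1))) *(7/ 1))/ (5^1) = 175009/ 37800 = 4.63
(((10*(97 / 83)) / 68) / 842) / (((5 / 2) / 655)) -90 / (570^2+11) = 20536294805 / 386014412482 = 0.05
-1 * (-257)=257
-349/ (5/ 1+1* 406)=-349/ 411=-0.85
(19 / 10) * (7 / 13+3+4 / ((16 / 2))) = 399 / 52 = 7.67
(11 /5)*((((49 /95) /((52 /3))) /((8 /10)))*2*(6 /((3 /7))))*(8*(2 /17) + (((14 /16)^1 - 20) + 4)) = -21834351 /671840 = -32.50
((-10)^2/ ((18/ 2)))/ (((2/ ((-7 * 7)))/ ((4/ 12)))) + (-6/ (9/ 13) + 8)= -2468/ 27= -91.41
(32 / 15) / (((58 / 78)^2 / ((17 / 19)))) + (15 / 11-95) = -79257962 / 878845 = -90.18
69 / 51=23 / 17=1.35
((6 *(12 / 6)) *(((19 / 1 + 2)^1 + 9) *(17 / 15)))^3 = 67917312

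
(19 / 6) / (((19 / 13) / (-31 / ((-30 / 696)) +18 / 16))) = 1560.70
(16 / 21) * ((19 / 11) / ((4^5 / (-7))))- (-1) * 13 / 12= 2269 / 2112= 1.07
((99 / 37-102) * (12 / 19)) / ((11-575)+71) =44100 / 346579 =0.13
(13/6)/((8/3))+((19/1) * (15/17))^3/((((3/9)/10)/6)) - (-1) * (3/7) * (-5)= 466685627963/550256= 848124.56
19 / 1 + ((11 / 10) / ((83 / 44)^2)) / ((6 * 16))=7854791 / 413340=19.00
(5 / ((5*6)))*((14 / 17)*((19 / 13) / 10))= 0.02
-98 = -98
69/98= 0.70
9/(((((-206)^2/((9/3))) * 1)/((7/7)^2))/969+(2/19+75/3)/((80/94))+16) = 1046520/6988027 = 0.15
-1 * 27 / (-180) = 3 / 20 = 0.15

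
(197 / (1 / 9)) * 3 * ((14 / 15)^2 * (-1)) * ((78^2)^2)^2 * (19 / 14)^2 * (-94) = 27477635483364068381184 / 25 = 1099105419334562735247.36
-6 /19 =-0.32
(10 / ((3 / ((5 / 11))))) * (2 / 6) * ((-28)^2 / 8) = 4900 / 99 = 49.49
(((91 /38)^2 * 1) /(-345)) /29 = -8281 /14447220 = -0.00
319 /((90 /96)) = 5104 /15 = 340.27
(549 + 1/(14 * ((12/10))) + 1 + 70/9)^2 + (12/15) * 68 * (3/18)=98809531973/317520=311191.52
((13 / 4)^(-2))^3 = 4096 / 4826809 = 0.00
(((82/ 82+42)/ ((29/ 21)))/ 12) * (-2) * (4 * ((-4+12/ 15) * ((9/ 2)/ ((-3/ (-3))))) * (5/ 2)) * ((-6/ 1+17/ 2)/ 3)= 622.76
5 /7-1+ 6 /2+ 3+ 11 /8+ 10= 957 /56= 17.09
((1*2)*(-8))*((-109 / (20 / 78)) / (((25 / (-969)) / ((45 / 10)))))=-148291884 / 125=-1186335.07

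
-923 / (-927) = 923 / 927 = 1.00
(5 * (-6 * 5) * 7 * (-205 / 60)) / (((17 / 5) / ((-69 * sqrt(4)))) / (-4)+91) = 39.42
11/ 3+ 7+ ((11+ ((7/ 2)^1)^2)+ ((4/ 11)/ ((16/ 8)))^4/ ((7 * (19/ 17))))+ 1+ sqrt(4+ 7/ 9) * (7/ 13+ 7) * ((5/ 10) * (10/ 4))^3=6125 * sqrt(43)/ 1248+ 815902271/ 23367036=67.10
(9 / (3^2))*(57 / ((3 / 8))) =152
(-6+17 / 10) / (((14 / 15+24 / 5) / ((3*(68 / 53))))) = -153 / 53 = -2.89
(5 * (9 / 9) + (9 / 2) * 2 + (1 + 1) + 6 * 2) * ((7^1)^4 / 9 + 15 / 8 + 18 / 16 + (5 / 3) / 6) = 68054 / 9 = 7561.56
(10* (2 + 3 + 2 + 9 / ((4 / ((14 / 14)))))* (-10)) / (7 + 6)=-71.15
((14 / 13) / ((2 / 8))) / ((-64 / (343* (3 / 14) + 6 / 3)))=-1057 / 208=-5.08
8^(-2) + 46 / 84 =757 / 1344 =0.56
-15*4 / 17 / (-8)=15 / 34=0.44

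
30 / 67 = 0.45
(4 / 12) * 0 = 0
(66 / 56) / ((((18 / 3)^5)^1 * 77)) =1 / 508032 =0.00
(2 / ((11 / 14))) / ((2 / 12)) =168 / 11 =15.27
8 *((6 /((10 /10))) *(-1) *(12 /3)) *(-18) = 3456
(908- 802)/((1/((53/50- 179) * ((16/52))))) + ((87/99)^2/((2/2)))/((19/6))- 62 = -13147301008/2241525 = -5865.34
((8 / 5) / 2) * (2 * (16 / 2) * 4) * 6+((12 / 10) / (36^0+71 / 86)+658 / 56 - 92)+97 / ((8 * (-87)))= 124279393 / 546360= 227.47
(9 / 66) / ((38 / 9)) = 27 / 836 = 0.03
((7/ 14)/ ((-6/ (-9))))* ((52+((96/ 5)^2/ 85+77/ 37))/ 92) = 13779351/ 28934000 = 0.48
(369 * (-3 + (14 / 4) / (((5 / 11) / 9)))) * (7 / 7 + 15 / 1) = 1957176 / 5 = 391435.20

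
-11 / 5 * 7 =-77 / 5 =-15.40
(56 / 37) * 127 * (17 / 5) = 120904 / 185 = 653.54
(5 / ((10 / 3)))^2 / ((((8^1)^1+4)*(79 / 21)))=63 / 1264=0.05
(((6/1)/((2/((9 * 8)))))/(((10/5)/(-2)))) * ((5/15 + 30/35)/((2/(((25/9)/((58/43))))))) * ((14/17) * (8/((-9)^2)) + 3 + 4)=-74873750/39933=-1874.98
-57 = -57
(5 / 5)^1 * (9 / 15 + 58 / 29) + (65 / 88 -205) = -88731 / 440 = -201.66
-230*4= -920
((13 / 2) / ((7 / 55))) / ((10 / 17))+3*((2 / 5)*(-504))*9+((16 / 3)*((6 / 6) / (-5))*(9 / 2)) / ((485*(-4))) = -363697937 / 67900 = -5356.38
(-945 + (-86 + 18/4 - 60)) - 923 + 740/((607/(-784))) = -3599853/1214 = -2965.28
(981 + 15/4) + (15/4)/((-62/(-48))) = 122469/124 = 987.65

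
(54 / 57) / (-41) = -18 / 779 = -0.02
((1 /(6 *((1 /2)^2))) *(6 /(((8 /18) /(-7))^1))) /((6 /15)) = -315 /2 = -157.50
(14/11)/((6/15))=35/11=3.18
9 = 9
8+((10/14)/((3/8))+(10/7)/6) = 71/7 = 10.14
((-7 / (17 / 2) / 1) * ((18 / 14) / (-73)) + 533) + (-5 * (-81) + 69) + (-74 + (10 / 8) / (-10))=9261727 / 9928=932.89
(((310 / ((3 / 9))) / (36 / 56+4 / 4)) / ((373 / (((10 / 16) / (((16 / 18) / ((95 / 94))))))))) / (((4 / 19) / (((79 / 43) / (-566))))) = -20886602625 / 1256114943232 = -0.02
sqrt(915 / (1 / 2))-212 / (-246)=106 / 123 + sqrt(1830)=43.64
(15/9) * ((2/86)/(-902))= -5/116358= -0.00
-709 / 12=-59.08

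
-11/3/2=-11/6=-1.83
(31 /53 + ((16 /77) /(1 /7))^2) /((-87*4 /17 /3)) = -294423 /743908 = -0.40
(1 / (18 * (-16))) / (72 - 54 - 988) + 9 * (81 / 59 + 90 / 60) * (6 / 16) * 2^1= 319622819 / 16482240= 19.39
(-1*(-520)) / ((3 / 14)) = 7280 / 3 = 2426.67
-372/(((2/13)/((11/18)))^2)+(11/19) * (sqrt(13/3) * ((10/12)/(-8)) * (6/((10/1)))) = -633919/108 - 11 * sqrt(39)/912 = -5869.70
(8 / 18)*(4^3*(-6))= -512 / 3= -170.67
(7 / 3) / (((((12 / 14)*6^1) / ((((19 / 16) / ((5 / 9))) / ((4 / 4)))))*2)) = 0.48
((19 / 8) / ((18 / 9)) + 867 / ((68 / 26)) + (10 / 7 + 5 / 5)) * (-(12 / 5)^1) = -112599 / 140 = -804.28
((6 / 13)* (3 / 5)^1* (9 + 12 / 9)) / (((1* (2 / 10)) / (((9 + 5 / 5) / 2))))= 930 / 13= 71.54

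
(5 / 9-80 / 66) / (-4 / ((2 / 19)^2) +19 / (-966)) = 4186 / 2301717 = 0.00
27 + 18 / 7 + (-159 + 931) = 5611 / 7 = 801.57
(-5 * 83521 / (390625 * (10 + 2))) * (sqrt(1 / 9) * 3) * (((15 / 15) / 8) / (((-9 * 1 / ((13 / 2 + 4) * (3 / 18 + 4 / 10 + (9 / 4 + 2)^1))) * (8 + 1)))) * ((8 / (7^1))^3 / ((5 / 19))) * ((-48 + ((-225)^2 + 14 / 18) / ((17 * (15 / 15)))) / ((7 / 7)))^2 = 637813209265805312 / 1883724609375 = 338591.54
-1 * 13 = -13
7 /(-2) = -7 /2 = -3.50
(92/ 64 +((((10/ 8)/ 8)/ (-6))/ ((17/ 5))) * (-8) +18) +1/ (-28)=111173/ 5712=19.46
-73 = -73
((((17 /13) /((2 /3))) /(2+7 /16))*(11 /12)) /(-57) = -374 /28899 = -0.01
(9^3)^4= 282429536481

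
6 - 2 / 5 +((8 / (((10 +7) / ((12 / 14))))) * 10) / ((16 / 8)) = 4532 / 595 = 7.62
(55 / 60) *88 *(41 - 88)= -11374 / 3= -3791.33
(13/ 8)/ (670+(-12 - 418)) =13/ 1920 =0.01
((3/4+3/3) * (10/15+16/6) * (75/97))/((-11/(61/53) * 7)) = -7625/113102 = -0.07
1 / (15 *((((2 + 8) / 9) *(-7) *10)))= -3 / 3500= -0.00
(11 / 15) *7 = 77 / 15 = 5.13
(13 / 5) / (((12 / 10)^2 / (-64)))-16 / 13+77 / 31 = -414575 / 3627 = -114.30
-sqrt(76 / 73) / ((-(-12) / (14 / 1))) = -7*sqrt(1387) / 219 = -1.19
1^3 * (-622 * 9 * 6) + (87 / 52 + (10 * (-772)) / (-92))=-40068887 / 1196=-33502.41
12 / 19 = 0.63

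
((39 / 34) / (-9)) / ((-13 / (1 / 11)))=1 / 1122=0.00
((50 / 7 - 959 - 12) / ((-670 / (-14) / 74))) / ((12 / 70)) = -582491 / 67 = -8693.90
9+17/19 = 188/19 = 9.89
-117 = -117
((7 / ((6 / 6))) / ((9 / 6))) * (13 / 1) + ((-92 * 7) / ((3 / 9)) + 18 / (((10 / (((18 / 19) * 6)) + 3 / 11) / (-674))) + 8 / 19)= -539482150 / 68799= -7841.42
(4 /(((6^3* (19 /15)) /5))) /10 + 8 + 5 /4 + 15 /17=29476 /2907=10.14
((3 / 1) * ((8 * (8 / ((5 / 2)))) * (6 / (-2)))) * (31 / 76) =-8928 / 95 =-93.98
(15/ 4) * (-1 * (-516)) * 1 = 1935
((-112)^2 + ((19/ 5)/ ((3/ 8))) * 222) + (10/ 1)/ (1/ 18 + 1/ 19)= 14886.03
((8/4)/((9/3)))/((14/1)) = 0.05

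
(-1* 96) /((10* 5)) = -48 /25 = -1.92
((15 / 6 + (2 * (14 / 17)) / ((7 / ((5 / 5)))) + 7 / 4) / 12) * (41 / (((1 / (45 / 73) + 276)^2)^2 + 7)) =17092771875 / 6625762498143443072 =0.00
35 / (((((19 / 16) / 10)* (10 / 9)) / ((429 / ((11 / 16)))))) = 3144960 / 19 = 165524.21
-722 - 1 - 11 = -734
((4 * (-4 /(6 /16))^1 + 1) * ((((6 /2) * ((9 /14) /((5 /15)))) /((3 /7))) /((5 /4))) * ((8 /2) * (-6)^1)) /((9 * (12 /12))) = 1200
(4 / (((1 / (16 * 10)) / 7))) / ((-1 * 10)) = -448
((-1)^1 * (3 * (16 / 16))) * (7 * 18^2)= -6804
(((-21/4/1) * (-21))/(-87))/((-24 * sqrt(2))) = 49 * sqrt(2)/1856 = 0.04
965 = 965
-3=-3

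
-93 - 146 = -239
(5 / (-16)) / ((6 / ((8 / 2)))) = -5 / 24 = -0.21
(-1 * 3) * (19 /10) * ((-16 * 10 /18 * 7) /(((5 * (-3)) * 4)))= -266 /45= -5.91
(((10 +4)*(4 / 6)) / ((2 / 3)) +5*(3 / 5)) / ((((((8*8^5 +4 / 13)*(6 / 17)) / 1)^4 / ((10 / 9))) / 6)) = 202762678885 / 131099610374397492980235881472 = 0.00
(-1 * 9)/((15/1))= -3/5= -0.60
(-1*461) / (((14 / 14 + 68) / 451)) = -207911 / 69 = -3013.20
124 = 124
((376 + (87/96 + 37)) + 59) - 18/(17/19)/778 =472.88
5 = 5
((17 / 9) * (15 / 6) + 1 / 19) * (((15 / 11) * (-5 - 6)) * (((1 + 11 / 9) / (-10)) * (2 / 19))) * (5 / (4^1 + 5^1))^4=10206250 / 63950067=0.16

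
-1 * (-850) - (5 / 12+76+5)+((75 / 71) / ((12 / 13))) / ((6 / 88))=669133 / 852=785.37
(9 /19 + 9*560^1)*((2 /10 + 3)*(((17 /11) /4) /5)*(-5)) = -6512292 /1045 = -6231.86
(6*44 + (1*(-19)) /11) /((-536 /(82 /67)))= -118285 /197516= -0.60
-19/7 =-2.71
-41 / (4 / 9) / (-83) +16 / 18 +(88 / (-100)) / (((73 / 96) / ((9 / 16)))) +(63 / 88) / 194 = 31491029633 / 23273830800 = 1.35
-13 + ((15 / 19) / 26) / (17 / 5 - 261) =-8271611 / 636272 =-13.00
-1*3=-3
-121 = -121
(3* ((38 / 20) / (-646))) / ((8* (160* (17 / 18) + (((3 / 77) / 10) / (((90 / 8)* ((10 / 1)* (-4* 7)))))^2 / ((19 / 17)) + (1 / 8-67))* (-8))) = 155247159375 / 94854864399168208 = 0.00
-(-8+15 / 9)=19 / 3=6.33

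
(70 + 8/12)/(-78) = -106/117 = -0.91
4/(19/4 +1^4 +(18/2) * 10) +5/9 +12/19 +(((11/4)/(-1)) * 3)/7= 92311/1833804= 0.05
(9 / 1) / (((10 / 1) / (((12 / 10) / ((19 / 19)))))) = 27 / 25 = 1.08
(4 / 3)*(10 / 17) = 40 / 51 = 0.78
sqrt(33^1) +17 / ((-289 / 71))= 1.57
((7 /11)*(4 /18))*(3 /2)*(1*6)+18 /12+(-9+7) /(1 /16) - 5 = -753 /22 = -34.23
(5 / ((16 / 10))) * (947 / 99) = 23675 / 792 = 29.89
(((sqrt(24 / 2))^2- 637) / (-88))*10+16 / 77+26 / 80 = 71.56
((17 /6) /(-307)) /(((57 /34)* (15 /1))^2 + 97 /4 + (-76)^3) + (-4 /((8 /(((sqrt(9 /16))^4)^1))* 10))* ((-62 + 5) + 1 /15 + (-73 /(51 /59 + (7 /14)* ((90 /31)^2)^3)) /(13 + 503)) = 692853875032595035681221993799 /769230288948506338551364300800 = 0.90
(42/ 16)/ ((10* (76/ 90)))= 189/ 608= 0.31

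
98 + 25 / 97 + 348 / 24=21875 / 194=112.76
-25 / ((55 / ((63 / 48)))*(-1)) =105 / 176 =0.60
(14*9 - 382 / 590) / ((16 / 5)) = 36979 / 944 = 39.17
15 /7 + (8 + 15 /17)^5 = 549540378112 /9938999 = 55291.32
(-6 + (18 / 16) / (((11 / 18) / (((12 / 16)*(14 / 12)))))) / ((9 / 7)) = -3605 / 1056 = -3.41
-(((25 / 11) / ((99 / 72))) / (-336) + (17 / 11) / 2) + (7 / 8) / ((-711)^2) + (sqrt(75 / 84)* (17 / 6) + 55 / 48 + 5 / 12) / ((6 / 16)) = 11642491573 / 3425410296 + 170* sqrt(7) / 63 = 10.54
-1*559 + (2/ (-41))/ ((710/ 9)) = -8136254/ 14555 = -559.00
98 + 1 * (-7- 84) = 7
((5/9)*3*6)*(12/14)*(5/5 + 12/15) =108/7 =15.43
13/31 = 0.42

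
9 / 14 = 0.64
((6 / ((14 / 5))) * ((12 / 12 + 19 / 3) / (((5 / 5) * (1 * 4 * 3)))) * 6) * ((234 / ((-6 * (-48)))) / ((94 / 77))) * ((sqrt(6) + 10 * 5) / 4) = 7865 * sqrt(6) / 6016 + 196625 / 3008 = 68.57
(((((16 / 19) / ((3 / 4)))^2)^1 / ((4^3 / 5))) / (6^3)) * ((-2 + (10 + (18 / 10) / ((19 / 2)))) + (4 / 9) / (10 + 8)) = 505664 / 135005697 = 0.00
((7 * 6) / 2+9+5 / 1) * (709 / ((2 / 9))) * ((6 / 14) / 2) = 95715 / 4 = 23928.75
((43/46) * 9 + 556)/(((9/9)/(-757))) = -19653991/46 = -427260.67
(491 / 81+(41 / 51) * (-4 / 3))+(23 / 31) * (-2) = 149659 / 42687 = 3.51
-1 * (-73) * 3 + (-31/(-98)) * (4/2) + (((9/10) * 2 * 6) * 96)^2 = 1317087994/1225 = 1075173.87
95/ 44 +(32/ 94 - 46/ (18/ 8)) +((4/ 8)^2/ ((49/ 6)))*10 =-16086379/ 911988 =-17.64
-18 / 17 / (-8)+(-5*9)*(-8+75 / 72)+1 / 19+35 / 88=2229207 / 7106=313.71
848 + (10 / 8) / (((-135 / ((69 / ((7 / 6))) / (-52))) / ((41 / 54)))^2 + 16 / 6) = 221175655525999 / 260820332768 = 848.00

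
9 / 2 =4.50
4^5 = 1024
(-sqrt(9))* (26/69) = -26/23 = -1.13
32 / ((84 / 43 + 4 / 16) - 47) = -5504 / 7705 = -0.71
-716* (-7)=5012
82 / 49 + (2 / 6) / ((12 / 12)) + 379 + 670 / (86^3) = 17812161469 / 46750116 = 381.01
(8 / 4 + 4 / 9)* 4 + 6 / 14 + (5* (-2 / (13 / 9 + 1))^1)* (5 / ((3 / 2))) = -2377 / 693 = -3.43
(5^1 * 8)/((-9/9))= -40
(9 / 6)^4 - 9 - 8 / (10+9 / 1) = -1325 / 304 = -4.36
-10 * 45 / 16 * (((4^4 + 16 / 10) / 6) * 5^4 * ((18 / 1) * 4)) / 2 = -27168750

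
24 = 24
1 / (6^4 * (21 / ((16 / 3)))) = 1 / 5103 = 0.00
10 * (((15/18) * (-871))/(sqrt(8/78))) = -21775 * sqrt(39)/6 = -22664.14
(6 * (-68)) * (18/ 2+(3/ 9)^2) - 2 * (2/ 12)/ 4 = -44609/ 12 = -3717.42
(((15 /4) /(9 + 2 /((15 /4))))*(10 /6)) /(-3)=-125 /572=-0.22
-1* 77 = -77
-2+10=8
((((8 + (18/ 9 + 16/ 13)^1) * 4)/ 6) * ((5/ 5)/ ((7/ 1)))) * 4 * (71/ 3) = 82928/ 819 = 101.26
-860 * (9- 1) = -6880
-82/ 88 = -41/ 44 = -0.93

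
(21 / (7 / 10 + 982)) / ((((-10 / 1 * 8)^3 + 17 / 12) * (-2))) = 1260 / 60376920941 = 0.00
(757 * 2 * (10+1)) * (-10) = -166540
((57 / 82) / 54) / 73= 19 / 107748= 0.00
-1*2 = -2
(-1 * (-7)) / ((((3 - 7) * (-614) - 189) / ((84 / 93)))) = 196 / 70277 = 0.00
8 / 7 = 1.14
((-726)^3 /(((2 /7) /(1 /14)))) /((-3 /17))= 542097666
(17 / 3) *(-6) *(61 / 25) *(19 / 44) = -19703 / 550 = -35.82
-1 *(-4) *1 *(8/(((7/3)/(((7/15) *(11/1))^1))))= 70.40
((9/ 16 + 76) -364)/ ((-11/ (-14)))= -32193/ 88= -365.83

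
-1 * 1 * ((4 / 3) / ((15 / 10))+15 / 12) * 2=-77 / 18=-4.28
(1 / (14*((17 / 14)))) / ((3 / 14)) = 0.27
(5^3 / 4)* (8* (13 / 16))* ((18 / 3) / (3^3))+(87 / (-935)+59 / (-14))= 9620731 / 235620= 40.83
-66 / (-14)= 33 / 7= 4.71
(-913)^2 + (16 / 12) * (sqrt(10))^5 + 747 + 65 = 400 * sqrt(10) / 3 + 834381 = 834802.64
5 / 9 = 0.56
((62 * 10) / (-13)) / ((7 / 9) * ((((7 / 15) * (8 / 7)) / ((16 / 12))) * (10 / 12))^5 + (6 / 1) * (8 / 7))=-6.95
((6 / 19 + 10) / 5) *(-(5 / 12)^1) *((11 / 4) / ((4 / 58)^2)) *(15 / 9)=-2266495 / 2736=-828.40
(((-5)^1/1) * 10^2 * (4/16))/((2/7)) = -875/2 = -437.50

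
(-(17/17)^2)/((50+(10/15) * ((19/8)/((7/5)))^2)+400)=-4704/2125825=-0.00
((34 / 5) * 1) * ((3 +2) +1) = 204 / 5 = 40.80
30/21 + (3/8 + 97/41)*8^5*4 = 359250.60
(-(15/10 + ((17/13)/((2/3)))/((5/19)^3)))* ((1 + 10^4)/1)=-1773597342/1625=-1091444.52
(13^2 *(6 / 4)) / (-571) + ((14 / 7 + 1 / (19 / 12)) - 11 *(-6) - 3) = 1414441 / 21698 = 65.19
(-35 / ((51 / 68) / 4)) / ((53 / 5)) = -2800 / 159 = -17.61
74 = 74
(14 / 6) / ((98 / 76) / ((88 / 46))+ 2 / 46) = 269192 / 82779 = 3.25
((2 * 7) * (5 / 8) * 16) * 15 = 2100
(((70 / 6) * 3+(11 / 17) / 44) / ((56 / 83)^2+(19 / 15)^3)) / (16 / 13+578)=0.02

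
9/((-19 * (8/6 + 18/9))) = -27/190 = -0.14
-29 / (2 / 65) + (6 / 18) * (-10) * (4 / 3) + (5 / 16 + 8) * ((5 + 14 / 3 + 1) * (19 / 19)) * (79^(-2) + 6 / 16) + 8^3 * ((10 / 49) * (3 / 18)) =-9867095509 / 11009124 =-896.27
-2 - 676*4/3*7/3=-18946/9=-2105.11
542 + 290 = 832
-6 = -6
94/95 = 0.99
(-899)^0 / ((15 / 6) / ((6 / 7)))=12 / 35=0.34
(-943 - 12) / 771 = -955 / 771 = -1.24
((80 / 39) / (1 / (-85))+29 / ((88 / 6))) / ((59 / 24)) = -591614 / 8437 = -70.12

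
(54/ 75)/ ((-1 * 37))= -18/ 925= -0.02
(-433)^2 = 187489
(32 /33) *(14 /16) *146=4088 /33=123.88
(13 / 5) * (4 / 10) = 26 / 25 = 1.04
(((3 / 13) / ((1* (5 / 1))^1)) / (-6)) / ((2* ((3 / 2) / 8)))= -4 / 195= -0.02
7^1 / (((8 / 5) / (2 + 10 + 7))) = 665 / 8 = 83.12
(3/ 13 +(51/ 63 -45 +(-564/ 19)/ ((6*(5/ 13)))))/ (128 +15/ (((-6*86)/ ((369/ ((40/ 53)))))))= -2027812576/ 4060668885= -0.50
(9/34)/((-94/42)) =-189/1598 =-0.12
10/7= 1.43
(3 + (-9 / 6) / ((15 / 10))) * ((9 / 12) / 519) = 1 / 346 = 0.00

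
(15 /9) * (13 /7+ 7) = 14.76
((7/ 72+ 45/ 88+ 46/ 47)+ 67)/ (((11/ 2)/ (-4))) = -2553094/ 51183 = -49.88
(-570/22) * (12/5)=-684/11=-62.18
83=83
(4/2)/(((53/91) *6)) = 91/159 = 0.57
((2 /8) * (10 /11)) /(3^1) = 5 /66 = 0.08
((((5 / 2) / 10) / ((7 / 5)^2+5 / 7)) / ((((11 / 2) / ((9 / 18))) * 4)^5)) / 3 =175 / 926169513984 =0.00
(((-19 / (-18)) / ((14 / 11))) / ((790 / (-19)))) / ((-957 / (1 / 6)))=361 / 103919760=0.00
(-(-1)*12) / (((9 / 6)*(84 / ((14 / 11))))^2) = 4 / 3267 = 0.00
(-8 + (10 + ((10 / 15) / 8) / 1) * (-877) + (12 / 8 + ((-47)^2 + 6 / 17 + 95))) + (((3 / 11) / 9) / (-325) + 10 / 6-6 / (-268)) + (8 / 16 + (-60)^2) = -143806127731 / 48863100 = -2943.04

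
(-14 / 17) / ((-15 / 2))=28 / 255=0.11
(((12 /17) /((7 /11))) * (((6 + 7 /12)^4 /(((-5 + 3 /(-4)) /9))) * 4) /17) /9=-428450891 /5025132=-85.26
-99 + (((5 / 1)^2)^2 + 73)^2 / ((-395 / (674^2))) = -221325123409 / 395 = -560316768.12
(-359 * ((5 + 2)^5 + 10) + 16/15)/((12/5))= -90559529/36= -2515542.47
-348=-348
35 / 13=2.69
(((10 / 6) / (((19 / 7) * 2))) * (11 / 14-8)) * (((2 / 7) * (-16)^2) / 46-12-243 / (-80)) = 9590657 / 587328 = 16.33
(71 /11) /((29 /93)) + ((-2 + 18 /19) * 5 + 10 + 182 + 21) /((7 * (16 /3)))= 17828463 /678832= 26.26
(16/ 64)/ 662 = 1/ 2648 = 0.00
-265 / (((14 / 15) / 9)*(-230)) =7155 / 644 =11.11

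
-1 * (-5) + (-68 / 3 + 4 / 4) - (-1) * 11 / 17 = -817 / 51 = -16.02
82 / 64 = 41 / 32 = 1.28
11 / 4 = 2.75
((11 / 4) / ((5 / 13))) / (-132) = -13 / 240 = -0.05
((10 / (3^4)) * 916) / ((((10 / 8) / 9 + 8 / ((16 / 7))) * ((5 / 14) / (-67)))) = -6873664 / 1179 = -5830.08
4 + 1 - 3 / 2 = 7 / 2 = 3.50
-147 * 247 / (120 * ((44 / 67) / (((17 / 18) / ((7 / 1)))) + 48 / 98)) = -675480533 / 11959680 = -56.48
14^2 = 196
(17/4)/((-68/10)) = -5/8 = -0.62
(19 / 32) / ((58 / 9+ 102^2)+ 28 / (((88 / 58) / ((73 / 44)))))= 20691 / 363850136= 0.00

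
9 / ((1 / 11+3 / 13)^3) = 26317863 / 97336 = 270.38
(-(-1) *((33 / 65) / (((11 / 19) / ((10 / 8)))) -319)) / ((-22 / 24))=346.80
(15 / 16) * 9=135 / 16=8.44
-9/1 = -9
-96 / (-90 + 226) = -12 / 17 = -0.71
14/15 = 0.93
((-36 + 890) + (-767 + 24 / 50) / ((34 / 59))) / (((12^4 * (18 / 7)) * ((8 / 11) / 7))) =-218142463 / 2538086400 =-0.09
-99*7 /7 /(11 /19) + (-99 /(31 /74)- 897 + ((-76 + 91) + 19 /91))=-3636590 /2821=-1289.11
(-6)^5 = -7776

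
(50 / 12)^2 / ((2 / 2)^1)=625 / 36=17.36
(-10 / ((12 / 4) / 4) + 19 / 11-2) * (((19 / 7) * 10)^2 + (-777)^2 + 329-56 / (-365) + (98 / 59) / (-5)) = -57309308201336 / 6964419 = -8228871.38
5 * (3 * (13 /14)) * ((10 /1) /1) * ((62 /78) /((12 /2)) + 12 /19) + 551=524623 /798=657.42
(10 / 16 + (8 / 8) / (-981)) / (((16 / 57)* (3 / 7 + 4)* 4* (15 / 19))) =12374719 / 77852160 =0.16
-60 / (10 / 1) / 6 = -1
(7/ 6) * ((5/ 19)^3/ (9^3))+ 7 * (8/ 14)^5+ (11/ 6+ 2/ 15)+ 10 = 2231796929822/ 180082599165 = 12.39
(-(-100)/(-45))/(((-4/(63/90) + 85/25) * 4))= 175/729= 0.24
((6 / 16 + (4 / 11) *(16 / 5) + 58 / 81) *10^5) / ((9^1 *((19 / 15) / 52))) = 52232050000 / 50787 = 1028453.15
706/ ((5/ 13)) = 9178/ 5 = 1835.60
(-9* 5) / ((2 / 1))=-45 / 2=-22.50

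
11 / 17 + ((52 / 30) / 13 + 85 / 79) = 37396 / 20145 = 1.86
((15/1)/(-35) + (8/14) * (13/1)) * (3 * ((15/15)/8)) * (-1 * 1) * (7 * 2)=-147/4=-36.75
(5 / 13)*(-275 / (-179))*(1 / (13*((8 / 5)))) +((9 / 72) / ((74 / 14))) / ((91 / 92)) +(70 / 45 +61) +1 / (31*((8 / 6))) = 156470469647 / 2498248584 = 62.63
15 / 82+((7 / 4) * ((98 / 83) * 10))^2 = 241283785 / 564898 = 427.13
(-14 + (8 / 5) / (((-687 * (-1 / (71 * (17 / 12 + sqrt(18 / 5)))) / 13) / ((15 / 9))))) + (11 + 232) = 7384 * sqrt(10) / 3435 + 1447289 / 6183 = 240.87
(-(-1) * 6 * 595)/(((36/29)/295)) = 5090225/6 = 848370.83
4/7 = 0.57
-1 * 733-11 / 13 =-9540 / 13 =-733.85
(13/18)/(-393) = -13/7074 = -0.00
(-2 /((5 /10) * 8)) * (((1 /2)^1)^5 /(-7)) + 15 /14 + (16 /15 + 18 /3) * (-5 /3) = -43159 /4032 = -10.70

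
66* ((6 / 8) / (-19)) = -99 / 38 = -2.61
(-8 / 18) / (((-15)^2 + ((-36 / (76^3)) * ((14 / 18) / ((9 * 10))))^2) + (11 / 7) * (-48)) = -0.00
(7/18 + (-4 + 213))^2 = 14205361/324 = 43843.71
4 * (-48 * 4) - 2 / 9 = -6914 / 9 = -768.22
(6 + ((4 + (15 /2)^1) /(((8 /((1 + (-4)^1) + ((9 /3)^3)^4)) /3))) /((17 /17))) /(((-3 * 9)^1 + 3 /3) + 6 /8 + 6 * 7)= 18334659 /134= 136825.81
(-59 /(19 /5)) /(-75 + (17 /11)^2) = 35695 /166934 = 0.21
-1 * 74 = -74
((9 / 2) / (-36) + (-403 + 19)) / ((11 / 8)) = -3073 / 11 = -279.36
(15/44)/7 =15/308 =0.05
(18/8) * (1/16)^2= 9/1024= 0.01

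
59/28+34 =1011/28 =36.11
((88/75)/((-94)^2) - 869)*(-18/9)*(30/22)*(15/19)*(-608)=-2512958016/2209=-1137599.83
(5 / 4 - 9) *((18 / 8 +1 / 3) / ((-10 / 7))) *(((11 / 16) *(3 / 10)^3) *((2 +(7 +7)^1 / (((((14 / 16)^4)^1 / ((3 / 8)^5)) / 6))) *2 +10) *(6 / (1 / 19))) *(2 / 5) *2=29994187113 / 78400000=382.58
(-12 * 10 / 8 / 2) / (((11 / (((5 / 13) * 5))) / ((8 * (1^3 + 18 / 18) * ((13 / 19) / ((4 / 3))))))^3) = -202500000 / 9129329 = -22.18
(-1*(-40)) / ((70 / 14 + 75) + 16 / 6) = 15 / 31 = 0.48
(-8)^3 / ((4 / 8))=-1024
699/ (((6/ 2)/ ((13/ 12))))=252.42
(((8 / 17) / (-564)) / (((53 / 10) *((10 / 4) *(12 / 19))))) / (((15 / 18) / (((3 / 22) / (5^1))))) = -38 / 11645425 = -0.00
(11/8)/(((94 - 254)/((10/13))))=-11/1664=-0.01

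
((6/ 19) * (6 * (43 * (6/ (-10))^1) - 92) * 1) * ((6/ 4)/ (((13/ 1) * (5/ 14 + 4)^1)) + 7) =-41255088/ 75335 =-547.62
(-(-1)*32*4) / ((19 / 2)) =256 / 19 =13.47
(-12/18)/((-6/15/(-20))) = -100/3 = -33.33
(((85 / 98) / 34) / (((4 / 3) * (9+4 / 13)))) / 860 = 39 / 16316608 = 0.00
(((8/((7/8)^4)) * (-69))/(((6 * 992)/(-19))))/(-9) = -223744/669879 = -0.33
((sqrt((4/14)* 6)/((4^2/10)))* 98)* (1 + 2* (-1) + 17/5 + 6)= 147* sqrt(21)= 673.64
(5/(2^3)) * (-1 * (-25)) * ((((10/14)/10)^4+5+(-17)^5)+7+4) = -6818076481875/307328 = -22185015.62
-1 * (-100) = 100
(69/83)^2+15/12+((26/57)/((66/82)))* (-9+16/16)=-134384759/51832836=-2.59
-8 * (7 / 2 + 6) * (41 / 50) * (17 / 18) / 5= -11.77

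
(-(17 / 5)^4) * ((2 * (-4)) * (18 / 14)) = 1374.52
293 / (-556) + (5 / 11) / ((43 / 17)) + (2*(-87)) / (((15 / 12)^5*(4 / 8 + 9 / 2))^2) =-70279864625937 / 64206054687500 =-1.09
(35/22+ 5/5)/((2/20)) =285/11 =25.91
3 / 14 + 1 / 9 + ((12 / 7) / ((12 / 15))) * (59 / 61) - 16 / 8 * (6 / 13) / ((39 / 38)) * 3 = -55711 / 185562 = -0.30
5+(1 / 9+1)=6.11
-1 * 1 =-1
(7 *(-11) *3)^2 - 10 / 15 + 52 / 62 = 53361.17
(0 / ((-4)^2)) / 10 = 0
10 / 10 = 1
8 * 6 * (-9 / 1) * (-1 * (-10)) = -4320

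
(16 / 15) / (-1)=-16 / 15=-1.07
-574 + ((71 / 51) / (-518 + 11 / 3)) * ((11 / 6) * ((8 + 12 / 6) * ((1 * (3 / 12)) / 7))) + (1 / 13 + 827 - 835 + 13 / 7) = -16615605557 / 28644252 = -580.07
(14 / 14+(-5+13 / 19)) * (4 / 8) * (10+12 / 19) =-6363 / 361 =-17.63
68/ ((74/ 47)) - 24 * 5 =-2842/ 37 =-76.81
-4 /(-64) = 1 /16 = 0.06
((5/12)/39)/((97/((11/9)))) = 55/408564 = 0.00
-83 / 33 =-2.52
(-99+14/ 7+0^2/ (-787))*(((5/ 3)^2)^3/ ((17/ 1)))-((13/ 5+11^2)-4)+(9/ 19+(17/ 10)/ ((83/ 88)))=-23415455032/ 97718805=-239.62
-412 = -412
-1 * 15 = -15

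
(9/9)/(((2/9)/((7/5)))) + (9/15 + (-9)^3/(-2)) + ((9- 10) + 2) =372.40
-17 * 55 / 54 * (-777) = 242165 / 18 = 13453.61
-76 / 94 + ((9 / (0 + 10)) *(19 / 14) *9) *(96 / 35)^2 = 165025982 / 2015125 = 81.89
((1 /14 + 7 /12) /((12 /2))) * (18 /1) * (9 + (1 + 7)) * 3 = 2805 /28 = 100.18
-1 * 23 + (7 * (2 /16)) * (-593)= -4335 /8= -541.88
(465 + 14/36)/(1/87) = 242933/6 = 40488.83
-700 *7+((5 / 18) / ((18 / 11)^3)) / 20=-2057528269 / 419904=-4900.00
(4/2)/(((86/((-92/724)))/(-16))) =368/7783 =0.05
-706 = -706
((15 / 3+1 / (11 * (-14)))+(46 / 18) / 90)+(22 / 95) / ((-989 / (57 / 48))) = 1239013889 / 246735720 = 5.02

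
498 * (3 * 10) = 14940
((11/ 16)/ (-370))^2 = 121/ 35046400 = 0.00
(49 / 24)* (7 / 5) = 343 / 120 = 2.86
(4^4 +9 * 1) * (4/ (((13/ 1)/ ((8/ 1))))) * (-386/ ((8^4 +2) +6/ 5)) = -1022900/ 16653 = -61.42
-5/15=-1/3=-0.33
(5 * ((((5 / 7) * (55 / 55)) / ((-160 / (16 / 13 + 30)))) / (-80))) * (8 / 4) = 29 / 1664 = 0.02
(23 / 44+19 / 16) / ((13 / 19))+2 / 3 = 21733 / 6864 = 3.17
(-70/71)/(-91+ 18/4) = 140/12283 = 0.01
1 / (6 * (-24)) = -0.01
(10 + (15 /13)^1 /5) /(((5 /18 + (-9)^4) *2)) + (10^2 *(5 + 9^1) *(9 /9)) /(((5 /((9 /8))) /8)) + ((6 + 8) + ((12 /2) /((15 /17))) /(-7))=136117056279 /53736865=2533.03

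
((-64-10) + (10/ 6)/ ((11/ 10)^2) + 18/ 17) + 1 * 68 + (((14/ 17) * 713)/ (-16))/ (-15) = -91923/ 82280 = -1.12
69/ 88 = 0.78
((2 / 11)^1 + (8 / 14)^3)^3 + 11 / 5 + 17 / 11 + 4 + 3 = 2899154885177 / 268553254585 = 10.80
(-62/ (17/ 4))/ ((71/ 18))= -4464/ 1207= -3.70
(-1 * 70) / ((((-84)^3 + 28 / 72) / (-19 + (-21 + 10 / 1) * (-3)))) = 504 / 304819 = 0.00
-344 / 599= -0.57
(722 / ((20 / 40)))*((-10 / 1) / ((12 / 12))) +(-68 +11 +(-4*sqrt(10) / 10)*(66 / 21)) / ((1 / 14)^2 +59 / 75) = -168905060 / 11639 -18480*sqrt(10) / 11639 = -14517.01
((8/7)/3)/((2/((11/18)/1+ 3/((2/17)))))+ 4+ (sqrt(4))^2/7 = 1804/189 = 9.54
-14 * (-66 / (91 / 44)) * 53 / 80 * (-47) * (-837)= 756843021 / 65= 11643738.78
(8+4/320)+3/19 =12419/1520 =8.17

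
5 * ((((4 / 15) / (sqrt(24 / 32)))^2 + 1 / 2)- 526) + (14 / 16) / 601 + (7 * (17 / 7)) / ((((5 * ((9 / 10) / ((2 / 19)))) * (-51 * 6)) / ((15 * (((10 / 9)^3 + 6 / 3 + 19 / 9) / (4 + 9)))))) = -307035213008509 / 116875292040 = -2627.03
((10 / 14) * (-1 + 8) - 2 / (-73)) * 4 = 1468 / 73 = 20.11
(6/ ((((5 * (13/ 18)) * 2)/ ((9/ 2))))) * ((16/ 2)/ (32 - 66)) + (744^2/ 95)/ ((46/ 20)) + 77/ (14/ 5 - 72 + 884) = 711748419947/ 281039070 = 2532.56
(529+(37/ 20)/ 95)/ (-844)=-1005137/ 1603600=-0.63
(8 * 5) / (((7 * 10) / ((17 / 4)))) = 17 / 7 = 2.43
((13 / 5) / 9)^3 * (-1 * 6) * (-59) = 259246 / 30375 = 8.53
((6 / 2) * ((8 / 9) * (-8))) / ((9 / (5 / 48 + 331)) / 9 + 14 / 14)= -21.27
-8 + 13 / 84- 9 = -1415 / 84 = -16.85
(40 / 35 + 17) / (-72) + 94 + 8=101.75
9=9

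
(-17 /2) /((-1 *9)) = 17 /18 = 0.94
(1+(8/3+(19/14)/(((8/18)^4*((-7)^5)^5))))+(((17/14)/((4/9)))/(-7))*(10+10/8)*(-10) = 686007942728128038561465991/14419169798626950613476864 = 47.58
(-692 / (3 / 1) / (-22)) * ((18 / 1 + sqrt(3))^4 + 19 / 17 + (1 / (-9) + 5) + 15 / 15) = 2715408 * sqrt(3) / 11 + 5866801258 / 5049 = 1589538.79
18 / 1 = 18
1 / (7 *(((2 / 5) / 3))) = 15 / 14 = 1.07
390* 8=3120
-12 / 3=-4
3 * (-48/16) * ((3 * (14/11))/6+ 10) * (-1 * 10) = 10530/11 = 957.27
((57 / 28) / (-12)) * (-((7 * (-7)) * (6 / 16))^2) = 58653 / 1024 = 57.28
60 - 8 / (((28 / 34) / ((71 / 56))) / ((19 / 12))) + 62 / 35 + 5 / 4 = 255901 / 5880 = 43.52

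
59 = 59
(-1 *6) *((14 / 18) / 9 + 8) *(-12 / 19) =30.64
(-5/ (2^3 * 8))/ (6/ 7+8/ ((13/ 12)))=-91/ 9600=-0.01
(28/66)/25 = 14/825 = 0.02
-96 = -96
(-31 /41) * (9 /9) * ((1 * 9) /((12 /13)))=-1209 /164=-7.37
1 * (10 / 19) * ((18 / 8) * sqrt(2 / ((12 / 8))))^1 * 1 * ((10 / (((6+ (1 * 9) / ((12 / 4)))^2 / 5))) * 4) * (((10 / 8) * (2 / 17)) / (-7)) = -2500 * sqrt(3) / 61047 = -0.07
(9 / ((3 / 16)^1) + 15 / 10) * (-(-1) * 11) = 1089 / 2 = 544.50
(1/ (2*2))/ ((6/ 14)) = 0.58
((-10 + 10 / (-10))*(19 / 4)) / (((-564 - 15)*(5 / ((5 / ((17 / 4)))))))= 209 / 9843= 0.02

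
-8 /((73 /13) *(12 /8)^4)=-1664 /5913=-0.28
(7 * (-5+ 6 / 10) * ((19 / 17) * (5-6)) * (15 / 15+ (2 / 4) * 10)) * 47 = 825132 / 85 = 9707.44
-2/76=-1/38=-0.03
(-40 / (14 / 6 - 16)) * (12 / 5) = 288 / 41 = 7.02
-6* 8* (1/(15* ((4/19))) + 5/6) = -276/5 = -55.20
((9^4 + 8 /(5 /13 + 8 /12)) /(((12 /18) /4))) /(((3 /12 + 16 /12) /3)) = 58171608 /779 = 74674.72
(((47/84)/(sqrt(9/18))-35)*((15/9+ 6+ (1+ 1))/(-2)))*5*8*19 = 385700/3-129485*sqrt(2)/63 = 125660.01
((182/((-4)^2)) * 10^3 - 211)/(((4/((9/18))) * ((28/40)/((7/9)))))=13955/9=1550.56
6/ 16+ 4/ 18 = 43/ 72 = 0.60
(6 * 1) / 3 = 2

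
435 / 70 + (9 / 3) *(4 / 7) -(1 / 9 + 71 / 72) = 3443 / 504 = 6.83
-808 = -808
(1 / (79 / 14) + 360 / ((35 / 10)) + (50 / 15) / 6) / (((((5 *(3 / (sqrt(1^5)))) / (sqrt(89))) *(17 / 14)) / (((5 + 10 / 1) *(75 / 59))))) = 25778350 *sqrt(89) / 237711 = 1023.06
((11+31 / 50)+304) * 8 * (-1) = -63124 / 25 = -2524.96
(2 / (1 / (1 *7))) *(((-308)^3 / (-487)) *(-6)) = -2454321408 / 487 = -5039674.35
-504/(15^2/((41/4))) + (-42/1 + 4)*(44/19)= -2774/25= -110.96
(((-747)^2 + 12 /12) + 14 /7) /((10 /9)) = 502210.80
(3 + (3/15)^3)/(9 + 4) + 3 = 5251/1625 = 3.23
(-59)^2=3481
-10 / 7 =-1.43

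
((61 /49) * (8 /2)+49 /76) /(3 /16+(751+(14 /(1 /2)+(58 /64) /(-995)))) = 166722200 /23097459231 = 0.01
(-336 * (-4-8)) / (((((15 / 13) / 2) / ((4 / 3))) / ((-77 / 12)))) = -896896 / 15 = -59793.07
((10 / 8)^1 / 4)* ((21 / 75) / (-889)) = -1 / 10160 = -0.00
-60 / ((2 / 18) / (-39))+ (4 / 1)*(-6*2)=21012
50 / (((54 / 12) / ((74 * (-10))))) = -74000 / 9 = -8222.22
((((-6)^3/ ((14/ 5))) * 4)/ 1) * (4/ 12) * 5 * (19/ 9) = -7600/ 7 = -1085.71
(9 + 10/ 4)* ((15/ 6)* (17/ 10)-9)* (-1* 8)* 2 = 874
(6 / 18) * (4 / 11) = 4 / 33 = 0.12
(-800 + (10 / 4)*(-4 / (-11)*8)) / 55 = -1744 / 121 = -14.41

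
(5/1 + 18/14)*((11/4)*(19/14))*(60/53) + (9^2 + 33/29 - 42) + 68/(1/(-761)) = -3892274086/75313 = -51681.30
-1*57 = -57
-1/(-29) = 1/29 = 0.03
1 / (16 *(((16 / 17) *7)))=17 / 1792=0.01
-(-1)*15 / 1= 15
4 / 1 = 4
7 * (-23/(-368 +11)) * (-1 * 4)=-92/51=-1.80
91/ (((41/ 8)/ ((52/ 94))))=18928/ 1927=9.82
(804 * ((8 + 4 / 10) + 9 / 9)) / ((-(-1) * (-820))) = -9447 / 1025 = -9.22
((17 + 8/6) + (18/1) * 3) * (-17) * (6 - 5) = -3689/3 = -1229.67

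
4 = 4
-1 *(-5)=5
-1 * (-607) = 607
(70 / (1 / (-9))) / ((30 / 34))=-714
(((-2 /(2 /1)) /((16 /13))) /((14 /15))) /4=-195 /896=-0.22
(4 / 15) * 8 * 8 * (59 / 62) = 7552 / 465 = 16.24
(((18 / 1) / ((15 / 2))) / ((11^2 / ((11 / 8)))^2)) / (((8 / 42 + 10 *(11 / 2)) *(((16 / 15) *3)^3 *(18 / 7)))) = 1225 / 18381406208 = 0.00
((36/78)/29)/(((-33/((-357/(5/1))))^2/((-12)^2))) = 12235104/1140425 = 10.73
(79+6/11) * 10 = 8750/11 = 795.45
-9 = -9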